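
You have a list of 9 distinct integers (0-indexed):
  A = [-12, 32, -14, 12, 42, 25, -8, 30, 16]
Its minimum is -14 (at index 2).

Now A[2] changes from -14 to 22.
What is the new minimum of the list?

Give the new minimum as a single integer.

Answer: -12

Derivation:
Old min = -14 (at index 2)
Change: A[2] -14 -> 22
Changed element WAS the min. Need to check: is 22 still <= all others?
  Min of remaining elements: -12
  New min = min(22, -12) = -12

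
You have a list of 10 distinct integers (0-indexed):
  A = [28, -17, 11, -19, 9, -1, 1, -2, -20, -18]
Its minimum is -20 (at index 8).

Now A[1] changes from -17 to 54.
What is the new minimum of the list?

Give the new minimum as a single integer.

Old min = -20 (at index 8)
Change: A[1] -17 -> 54
Changed element was NOT the old min.
  New min = min(old_min, new_val) = min(-20, 54) = -20

Answer: -20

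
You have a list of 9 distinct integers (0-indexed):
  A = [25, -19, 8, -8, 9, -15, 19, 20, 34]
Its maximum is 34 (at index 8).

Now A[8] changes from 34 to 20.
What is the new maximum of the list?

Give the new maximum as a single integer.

Answer: 25

Derivation:
Old max = 34 (at index 8)
Change: A[8] 34 -> 20
Changed element WAS the max -> may need rescan.
  Max of remaining elements: 25
  New max = max(20, 25) = 25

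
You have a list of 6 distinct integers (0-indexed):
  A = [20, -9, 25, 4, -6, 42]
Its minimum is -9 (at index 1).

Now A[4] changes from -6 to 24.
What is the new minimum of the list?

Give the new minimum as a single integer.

Answer: -9

Derivation:
Old min = -9 (at index 1)
Change: A[4] -6 -> 24
Changed element was NOT the old min.
  New min = min(old_min, new_val) = min(-9, 24) = -9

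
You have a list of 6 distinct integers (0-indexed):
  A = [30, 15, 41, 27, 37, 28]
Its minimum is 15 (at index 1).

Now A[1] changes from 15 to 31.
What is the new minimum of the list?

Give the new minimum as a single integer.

Old min = 15 (at index 1)
Change: A[1] 15 -> 31
Changed element WAS the min. Need to check: is 31 still <= all others?
  Min of remaining elements: 27
  New min = min(31, 27) = 27

Answer: 27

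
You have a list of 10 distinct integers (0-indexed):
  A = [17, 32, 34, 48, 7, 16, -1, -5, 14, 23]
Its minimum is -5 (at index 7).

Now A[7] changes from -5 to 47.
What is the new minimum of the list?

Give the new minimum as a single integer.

Answer: -1

Derivation:
Old min = -5 (at index 7)
Change: A[7] -5 -> 47
Changed element WAS the min. Need to check: is 47 still <= all others?
  Min of remaining elements: -1
  New min = min(47, -1) = -1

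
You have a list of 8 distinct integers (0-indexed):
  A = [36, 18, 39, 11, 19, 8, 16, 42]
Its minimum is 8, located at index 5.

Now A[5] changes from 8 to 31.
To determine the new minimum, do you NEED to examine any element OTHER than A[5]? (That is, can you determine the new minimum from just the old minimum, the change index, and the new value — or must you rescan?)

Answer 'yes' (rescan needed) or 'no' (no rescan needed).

Answer: yes

Derivation:
Old min = 8 at index 5
Change at index 5: 8 -> 31
Index 5 WAS the min and new value 31 > old min 8. Must rescan other elements to find the new min.
Needs rescan: yes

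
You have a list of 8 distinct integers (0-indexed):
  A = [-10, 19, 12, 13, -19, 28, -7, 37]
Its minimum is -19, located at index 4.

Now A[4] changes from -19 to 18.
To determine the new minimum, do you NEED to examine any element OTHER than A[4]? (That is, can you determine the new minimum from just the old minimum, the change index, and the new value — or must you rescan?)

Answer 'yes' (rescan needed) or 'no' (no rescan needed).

Answer: yes

Derivation:
Old min = -19 at index 4
Change at index 4: -19 -> 18
Index 4 WAS the min and new value 18 > old min -19. Must rescan other elements to find the new min.
Needs rescan: yes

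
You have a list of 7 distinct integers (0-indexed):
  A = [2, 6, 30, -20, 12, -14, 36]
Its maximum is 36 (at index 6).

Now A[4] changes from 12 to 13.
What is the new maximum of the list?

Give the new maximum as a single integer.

Answer: 36

Derivation:
Old max = 36 (at index 6)
Change: A[4] 12 -> 13
Changed element was NOT the old max.
  New max = max(old_max, new_val) = max(36, 13) = 36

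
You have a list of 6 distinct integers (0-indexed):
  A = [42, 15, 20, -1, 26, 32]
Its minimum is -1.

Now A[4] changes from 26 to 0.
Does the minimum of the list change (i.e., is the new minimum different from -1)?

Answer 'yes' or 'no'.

Answer: no

Derivation:
Old min = -1
Change: A[4] 26 -> 0
Changed element was NOT the min; min changes only if 0 < -1.
New min = -1; changed? no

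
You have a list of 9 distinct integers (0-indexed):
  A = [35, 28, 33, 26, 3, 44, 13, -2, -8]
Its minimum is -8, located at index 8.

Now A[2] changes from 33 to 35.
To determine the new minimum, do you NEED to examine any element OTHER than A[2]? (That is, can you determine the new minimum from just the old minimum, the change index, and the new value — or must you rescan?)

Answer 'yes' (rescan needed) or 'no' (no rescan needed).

Old min = -8 at index 8
Change at index 2: 33 -> 35
Index 2 was NOT the min. New min = min(-8, 35). No rescan of other elements needed.
Needs rescan: no

Answer: no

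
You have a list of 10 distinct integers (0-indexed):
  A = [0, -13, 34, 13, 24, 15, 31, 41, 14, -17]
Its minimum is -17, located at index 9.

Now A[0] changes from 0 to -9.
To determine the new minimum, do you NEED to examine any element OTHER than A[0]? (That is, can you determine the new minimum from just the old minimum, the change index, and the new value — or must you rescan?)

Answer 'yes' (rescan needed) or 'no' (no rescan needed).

Old min = -17 at index 9
Change at index 0: 0 -> -9
Index 0 was NOT the min. New min = min(-17, -9). No rescan of other elements needed.
Needs rescan: no

Answer: no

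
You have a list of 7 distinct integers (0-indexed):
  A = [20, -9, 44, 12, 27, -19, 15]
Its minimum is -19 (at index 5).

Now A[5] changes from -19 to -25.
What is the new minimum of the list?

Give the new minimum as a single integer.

Old min = -19 (at index 5)
Change: A[5] -19 -> -25
Changed element WAS the min. Need to check: is -25 still <= all others?
  Min of remaining elements: -9
  New min = min(-25, -9) = -25

Answer: -25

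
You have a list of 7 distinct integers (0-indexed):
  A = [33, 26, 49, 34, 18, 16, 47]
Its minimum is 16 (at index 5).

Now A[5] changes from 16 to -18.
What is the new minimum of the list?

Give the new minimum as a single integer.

Old min = 16 (at index 5)
Change: A[5] 16 -> -18
Changed element WAS the min. Need to check: is -18 still <= all others?
  Min of remaining elements: 18
  New min = min(-18, 18) = -18

Answer: -18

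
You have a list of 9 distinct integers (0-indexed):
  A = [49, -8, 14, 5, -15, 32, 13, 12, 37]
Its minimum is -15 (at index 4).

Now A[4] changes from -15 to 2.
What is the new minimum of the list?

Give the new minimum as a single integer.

Old min = -15 (at index 4)
Change: A[4] -15 -> 2
Changed element WAS the min. Need to check: is 2 still <= all others?
  Min of remaining elements: -8
  New min = min(2, -8) = -8

Answer: -8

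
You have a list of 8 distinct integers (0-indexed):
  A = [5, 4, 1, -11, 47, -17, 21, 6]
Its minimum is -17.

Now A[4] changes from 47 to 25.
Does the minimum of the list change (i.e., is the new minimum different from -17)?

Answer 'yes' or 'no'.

Answer: no

Derivation:
Old min = -17
Change: A[4] 47 -> 25
Changed element was NOT the min; min changes only if 25 < -17.
New min = -17; changed? no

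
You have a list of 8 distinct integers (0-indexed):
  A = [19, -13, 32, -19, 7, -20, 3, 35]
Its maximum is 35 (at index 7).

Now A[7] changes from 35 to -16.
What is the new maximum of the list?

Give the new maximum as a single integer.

Answer: 32

Derivation:
Old max = 35 (at index 7)
Change: A[7] 35 -> -16
Changed element WAS the max -> may need rescan.
  Max of remaining elements: 32
  New max = max(-16, 32) = 32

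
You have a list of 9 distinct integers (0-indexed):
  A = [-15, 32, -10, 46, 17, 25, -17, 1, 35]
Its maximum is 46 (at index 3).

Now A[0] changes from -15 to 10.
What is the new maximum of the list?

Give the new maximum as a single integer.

Answer: 46

Derivation:
Old max = 46 (at index 3)
Change: A[0] -15 -> 10
Changed element was NOT the old max.
  New max = max(old_max, new_val) = max(46, 10) = 46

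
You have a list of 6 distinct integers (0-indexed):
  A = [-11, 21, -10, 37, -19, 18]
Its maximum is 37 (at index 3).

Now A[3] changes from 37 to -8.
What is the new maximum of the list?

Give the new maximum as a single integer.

Old max = 37 (at index 3)
Change: A[3] 37 -> -8
Changed element WAS the max -> may need rescan.
  Max of remaining elements: 21
  New max = max(-8, 21) = 21

Answer: 21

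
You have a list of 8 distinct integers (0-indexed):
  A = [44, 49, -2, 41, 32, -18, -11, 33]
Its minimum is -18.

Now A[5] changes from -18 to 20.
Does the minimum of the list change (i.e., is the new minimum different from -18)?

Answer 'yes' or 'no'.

Old min = -18
Change: A[5] -18 -> 20
Changed element was the min; new min must be rechecked.
New min = -11; changed? yes

Answer: yes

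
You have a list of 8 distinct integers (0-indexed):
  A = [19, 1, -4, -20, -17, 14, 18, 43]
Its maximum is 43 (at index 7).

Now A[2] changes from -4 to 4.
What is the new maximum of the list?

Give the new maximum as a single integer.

Answer: 43

Derivation:
Old max = 43 (at index 7)
Change: A[2] -4 -> 4
Changed element was NOT the old max.
  New max = max(old_max, new_val) = max(43, 4) = 43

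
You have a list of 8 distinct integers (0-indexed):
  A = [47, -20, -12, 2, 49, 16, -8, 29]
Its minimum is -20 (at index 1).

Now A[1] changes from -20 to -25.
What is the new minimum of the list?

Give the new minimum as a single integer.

Old min = -20 (at index 1)
Change: A[1] -20 -> -25
Changed element WAS the min. Need to check: is -25 still <= all others?
  Min of remaining elements: -12
  New min = min(-25, -12) = -25

Answer: -25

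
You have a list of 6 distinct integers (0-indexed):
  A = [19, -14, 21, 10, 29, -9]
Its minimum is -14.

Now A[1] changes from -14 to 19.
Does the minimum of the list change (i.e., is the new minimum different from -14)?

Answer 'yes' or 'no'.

Old min = -14
Change: A[1] -14 -> 19
Changed element was the min; new min must be rechecked.
New min = -9; changed? yes

Answer: yes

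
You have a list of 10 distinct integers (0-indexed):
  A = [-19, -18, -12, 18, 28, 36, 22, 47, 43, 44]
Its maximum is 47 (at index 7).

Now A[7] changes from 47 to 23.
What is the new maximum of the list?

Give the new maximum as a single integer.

Old max = 47 (at index 7)
Change: A[7] 47 -> 23
Changed element WAS the max -> may need rescan.
  Max of remaining elements: 44
  New max = max(23, 44) = 44

Answer: 44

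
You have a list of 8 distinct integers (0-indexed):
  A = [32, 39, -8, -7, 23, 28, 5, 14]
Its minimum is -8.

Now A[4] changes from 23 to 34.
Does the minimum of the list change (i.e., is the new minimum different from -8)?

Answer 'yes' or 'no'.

Answer: no

Derivation:
Old min = -8
Change: A[4] 23 -> 34
Changed element was NOT the min; min changes only if 34 < -8.
New min = -8; changed? no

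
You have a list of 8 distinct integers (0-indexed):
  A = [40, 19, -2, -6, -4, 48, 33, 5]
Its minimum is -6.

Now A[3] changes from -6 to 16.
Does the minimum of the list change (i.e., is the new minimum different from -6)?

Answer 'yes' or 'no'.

Old min = -6
Change: A[3] -6 -> 16
Changed element was the min; new min must be rechecked.
New min = -4; changed? yes

Answer: yes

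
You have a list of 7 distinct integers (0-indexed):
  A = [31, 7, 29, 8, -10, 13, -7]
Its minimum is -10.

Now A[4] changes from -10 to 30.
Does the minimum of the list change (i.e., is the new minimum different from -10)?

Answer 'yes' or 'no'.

Answer: yes

Derivation:
Old min = -10
Change: A[4] -10 -> 30
Changed element was the min; new min must be rechecked.
New min = -7; changed? yes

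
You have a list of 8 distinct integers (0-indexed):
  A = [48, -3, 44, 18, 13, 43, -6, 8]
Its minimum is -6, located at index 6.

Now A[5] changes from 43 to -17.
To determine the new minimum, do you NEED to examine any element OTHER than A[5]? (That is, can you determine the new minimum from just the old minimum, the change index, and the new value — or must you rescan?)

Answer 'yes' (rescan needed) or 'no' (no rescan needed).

Answer: no

Derivation:
Old min = -6 at index 6
Change at index 5: 43 -> -17
Index 5 was NOT the min. New min = min(-6, -17). No rescan of other elements needed.
Needs rescan: no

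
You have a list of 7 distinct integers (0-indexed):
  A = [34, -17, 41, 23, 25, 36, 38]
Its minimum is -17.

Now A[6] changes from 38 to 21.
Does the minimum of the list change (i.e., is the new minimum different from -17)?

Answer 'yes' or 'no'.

Old min = -17
Change: A[6] 38 -> 21
Changed element was NOT the min; min changes only if 21 < -17.
New min = -17; changed? no

Answer: no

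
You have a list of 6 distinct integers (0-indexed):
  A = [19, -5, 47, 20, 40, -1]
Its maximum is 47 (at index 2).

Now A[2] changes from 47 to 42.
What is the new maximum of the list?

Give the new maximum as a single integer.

Old max = 47 (at index 2)
Change: A[2] 47 -> 42
Changed element WAS the max -> may need rescan.
  Max of remaining elements: 40
  New max = max(42, 40) = 42

Answer: 42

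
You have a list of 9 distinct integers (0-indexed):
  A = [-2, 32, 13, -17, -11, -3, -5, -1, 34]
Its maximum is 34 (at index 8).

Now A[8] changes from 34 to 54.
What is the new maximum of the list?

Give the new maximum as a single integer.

Old max = 34 (at index 8)
Change: A[8] 34 -> 54
Changed element WAS the max -> may need rescan.
  Max of remaining elements: 32
  New max = max(54, 32) = 54

Answer: 54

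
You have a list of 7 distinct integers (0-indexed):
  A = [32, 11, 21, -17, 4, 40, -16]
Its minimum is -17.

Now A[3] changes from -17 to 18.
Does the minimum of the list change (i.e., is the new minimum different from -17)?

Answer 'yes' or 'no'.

Old min = -17
Change: A[3] -17 -> 18
Changed element was the min; new min must be rechecked.
New min = -16; changed? yes

Answer: yes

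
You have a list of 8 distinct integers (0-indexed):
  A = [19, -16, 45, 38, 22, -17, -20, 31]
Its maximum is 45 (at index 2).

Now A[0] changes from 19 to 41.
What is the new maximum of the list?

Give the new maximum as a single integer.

Answer: 45

Derivation:
Old max = 45 (at index 2)
Change: A[0] 19 -> 41
Changed element was NOT the old max.
  New max = max(old_max, new_val) = max(45, 41) = 45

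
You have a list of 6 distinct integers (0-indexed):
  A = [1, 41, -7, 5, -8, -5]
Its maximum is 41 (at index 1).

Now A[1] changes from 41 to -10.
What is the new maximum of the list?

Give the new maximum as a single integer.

Old max = 41 (at index 1)
Change: A[1] 41 -> -10
Changed element WAS the max -> may need rescan.
  Max of remaining elements: 5
  New max = max(-10, 5) = 5

Answer: 5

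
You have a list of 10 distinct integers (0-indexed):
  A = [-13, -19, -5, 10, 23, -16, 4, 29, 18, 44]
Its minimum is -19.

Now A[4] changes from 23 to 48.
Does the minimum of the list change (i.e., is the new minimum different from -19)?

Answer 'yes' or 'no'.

Old min = -19
Change: A[4] 23 -> 48
Changed element was NOT the min; min changes only if 48 < -19.
New min = -19; changed? no

Answer: no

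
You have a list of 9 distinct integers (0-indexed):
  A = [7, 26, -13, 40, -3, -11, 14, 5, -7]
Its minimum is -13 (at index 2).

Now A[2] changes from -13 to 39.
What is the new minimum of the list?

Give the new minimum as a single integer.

Answer: -11

Derivation:
Old min = -13 (at index 2)
Change: A[2] -13 -> 39
Changed element WAS the min. Need to check: is 39 still <= all others?
  Min of remaining elements: -11
  New min = min(39, -11) = -11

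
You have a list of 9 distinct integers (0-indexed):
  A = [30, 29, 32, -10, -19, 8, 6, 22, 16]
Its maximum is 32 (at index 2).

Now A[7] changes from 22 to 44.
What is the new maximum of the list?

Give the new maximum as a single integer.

Answer: 44

Derivation:
Old max = 32 (at index 2)
Change: A[7] 22 -> 44
Changed element was NOT the old max.
  New max = max(old_max, new_val) = max(32, 44) = 44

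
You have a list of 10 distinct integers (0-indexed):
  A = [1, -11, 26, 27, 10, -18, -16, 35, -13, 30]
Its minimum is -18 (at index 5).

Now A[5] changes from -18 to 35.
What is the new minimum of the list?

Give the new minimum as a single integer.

Answer: -16

Derivation:
Old min = -18 (at index 5)
Change: A[5] -18 -> 35
Changed element WAS the min. Need to check: is 35 still <= all others?
  Min of remaining elements: -16
  New min = min(35, -16) = -16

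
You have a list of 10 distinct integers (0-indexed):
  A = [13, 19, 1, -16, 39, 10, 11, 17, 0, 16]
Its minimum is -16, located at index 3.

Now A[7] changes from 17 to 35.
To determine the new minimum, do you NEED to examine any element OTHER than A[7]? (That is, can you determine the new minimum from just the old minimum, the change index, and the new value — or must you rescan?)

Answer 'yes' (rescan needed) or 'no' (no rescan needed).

Old min = -16 at index 3
Change at index 7: 17 -> 35
Index 7 was NOT the min. New min = min(-16, 35). No rescan of other elements needed.
Needs rescan: no

Answer: no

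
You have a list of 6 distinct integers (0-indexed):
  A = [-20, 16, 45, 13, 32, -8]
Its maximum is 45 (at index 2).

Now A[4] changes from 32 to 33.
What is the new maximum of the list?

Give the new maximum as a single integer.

Old max = 45 (at index 2)
Change: A[4] 32 -> 33
Changed element was NOT the old max.
  New max = max(old_max, new_val) = max(45, 33) = 45

Answer: 45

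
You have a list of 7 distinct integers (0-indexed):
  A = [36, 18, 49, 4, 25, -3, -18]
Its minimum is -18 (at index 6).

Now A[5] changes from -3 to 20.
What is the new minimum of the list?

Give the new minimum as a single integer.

Old min = -18 (at index 6)
Change: A[5] -3 -> 20
Changed element was NOT the old min.
  New min = min(old_min, new_val) = min(-18, 20) = -18

Answer: -18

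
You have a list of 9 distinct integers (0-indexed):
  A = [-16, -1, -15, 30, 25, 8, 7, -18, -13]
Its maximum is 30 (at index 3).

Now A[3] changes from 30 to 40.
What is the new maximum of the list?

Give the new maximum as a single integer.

Old max = 30 (at index 3)
Change: A[3] 30 -> 40
Changed element WAS the max -> may need rescan.
  Max of remaining elements: 25
  New max = max(40, 25) = 40

Answer: 40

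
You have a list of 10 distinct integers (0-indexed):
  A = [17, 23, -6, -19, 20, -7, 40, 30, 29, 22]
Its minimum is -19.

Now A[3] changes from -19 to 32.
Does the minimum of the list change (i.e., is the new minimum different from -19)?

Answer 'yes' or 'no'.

Answer: yes

Derivation:
Old min = -19
Change: A[3] -19 -> 32
Changed element was the min; new min must be rechecked.
New min = -7; changed? yes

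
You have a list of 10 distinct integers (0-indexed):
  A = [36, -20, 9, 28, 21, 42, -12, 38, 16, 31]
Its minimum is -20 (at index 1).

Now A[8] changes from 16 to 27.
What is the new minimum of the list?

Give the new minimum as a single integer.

Answer: -20

Derivation:
Old min = -20 (at index 1)
Change: A[8] 16 -> 27
Changed element was NOT the old min.
  New min = min(old_min, new_val) = min(-20, 27) = -20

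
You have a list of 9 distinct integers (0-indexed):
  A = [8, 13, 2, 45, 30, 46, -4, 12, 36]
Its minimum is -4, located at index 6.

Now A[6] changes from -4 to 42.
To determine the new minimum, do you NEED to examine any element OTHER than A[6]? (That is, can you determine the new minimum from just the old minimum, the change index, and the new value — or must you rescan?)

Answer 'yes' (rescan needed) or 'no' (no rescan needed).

Answer: yes

Derivation:
Old min = -4 at index 6
Change at index 6: -4 -> 42
Index 6 WAS the min and new value 42 > old min -4. Must rescan other elements to find the new min.
Needs rescan: yes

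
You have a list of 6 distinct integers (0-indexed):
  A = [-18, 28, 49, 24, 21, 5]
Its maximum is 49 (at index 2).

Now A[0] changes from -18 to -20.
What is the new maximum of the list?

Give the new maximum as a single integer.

Answer: 49

Derivation:
Old max = 49 (at index 2)
Change: A[0] -18 -> -20
Changed element was NOT the old max.
  New max = max(old_max, new_val) = max(49, -20) = 49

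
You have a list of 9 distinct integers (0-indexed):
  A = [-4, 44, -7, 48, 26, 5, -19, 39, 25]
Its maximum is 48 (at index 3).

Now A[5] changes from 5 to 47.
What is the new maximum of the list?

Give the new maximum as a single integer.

Old max = 48 (at index 3)
Change: A[5] 5 -> 47
Changed element was NOT the old max.
  New max = max(old_max, new_val) = max(48, 47) = 48

Answer: 48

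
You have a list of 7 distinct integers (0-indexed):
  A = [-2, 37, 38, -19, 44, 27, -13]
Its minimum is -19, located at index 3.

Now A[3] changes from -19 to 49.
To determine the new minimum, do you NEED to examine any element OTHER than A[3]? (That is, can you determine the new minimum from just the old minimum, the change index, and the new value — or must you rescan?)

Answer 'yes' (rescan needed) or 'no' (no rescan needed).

Old min = -19 at index 3
Change at index 3: -19 -> 49
Index 3 WAS the min and new value 49 > old min -19. Must rescan other elements to find the new min.
Needs rescan: yes

Answer: yes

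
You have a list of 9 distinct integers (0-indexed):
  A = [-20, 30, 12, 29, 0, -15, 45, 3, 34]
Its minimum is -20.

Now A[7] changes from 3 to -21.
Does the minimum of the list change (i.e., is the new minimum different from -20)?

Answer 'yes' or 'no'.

Answer: yes

Derivation:
Old min = -20
Change: A[7] 3 -> -21
Changed element was NOT the min; min changes only if -21 < -20.
New min = -21; changed? yes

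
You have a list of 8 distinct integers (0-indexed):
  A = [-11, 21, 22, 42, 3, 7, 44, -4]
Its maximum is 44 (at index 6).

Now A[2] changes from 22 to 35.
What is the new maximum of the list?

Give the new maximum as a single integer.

Old max = 44 (at index 6)
Change: A[2] 22 -> 35
Changed element was NOT the old max.
  New max = max(old_max, new_val) = max(44, 35) = 44

Answer: 44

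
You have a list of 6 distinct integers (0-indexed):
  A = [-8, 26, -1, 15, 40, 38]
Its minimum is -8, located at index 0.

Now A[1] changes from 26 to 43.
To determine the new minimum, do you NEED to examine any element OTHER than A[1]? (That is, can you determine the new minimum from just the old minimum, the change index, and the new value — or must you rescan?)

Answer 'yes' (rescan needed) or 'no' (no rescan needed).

Answer: no

Derivation:
Old min = -8 at index 0
Change at index 1: 26 -> 43
Index 1 was NOT the min. New min = min(-8, 43). No rescan of other elements needed.
Needs rescan: no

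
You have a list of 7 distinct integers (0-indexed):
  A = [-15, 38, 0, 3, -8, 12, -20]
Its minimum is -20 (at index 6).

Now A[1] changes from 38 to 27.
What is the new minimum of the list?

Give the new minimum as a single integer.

Old min = -20 (at index 6)
Change: A[1] 38 -> 27
Changed element was NOT the old min.
  New min = min(old_min, new_val) = min(-20, 27) = -20

Answer: -20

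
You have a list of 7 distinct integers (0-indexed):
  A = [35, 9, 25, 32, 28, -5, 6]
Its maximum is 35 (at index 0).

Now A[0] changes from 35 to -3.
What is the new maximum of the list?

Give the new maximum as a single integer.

Old max = 35 (at index 0)
Change: A[0] 35 -> -3
Changed element WAS the max -> may need rescan.
  Max of remaining elements: 32
  New max = max(-3, 32) = 32

Answer: 32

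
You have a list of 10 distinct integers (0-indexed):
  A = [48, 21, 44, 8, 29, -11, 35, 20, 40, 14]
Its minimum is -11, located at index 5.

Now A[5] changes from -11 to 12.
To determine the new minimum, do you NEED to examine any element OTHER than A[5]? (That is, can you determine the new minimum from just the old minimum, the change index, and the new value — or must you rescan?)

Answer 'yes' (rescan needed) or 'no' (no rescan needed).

Old min = -11 at index 5
Change at index 5: -11 -> 12
Index 5 WAS the min and new value 12 > old min -11. Must rescan other elements to find the new min.
Needs rescan: yes

Answer: yes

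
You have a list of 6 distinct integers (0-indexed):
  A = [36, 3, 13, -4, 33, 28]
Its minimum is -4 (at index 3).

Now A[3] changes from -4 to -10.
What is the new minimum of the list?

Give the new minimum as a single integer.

Old min = -4 (at index 3)
Change: A[3] -4 -> -10
Changed element WAS the min. Need to check: is -10 still <= all others?
  Min of remaining elements: 3
  New min = min(-10, 3) = -10

Answer: -10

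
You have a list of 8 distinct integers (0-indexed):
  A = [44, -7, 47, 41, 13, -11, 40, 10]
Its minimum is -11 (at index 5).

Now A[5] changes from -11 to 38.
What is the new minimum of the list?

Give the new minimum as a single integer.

Old min = -11 (at index 5)
Change: A[5] -11 -> 38
Changed element WAS the min. Need to check: is 38 still <= all others?
  Min of remaining elements: -7
  New min = min(38, -7) = -7

Answer: -7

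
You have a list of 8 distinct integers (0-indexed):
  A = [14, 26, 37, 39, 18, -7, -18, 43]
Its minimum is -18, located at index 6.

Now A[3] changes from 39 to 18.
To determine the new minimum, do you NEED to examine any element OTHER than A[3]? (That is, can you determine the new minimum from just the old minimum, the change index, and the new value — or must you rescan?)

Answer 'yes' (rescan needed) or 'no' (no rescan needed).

Old min = -18 at index 6
Change at index 3: 39 -> 18
Index 3 was NOT the min. New min = min(-18, 18). No rescan of other elements needed.
Needs rescan: no

Answer: no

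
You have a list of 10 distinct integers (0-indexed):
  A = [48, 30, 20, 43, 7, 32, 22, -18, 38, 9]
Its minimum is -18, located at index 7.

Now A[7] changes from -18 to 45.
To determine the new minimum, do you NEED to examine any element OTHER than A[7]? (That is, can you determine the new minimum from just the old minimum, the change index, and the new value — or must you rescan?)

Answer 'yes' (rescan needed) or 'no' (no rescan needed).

Answer: yes

Derivation:
Old min = -18 at index 7
Change at index 7: -18 -> 45
Index 7 WAS the min and new value 45 > old min -18. Must rescan other elements to find the new min.
Needs rescan: yes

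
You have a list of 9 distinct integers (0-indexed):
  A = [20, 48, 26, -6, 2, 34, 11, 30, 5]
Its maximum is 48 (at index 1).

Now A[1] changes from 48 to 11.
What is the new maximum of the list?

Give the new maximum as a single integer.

Answer: 34

Derivation:
Old max = 48 (at index 1)
Change: A[1] 48 -> 11
Changed element WAS the max -> may need rescan.
  Max of remaining elements: 34
  New max = max(11, 34) = 34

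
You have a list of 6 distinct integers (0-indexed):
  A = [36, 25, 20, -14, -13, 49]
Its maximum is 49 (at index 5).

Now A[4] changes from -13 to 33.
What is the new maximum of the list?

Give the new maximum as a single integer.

Answer: 49

Derivation:
Old max = 49 (at index 5)
Change: A[4] -13 -> 33
Changed element was NOT the old max.
  New max = max(old_max, new_val) = max(49, 33) = 49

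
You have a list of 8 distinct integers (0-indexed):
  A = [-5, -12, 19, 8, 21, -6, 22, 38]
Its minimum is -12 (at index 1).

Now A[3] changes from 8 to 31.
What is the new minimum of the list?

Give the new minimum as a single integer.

Old min = -12 (at index 1)
Change: A[3] 8 -> 31
Changed element was NOT the old min.
  New min = min(old_min, new_val) = min(-12, 31) = -12

Answer: -12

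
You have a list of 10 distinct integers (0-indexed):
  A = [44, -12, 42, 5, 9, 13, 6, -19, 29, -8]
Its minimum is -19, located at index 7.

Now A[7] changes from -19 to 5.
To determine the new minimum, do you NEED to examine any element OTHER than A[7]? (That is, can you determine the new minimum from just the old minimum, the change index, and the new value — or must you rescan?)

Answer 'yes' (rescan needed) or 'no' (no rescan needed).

Answer: yes

Derivation:
Old min = -19 at index 7
Change at index 7: -19 -> 5
Index 7 WAS the min and new value 5 > old min -19. Must rescan other elements to find the new min.
Needs rescan: yes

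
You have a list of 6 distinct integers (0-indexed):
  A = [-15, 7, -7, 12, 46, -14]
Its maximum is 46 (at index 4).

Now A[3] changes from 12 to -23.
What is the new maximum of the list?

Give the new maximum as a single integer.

Old max = 46 (at index 4)
Change: A[3] 12 -> -23
Changed element was NOT the old max.
  New max = max(old_max, new_val) = max(46, -23) = 46

Answer: 46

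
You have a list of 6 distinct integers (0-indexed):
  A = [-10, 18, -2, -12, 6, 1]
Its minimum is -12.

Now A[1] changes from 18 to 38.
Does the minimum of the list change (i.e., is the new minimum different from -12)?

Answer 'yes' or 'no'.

Old min = -12
Change: A[1] 18 -> 38
Changed element was NOT the min; min changes only if 38 < -12.
New min = -12; changed? no

Answer: no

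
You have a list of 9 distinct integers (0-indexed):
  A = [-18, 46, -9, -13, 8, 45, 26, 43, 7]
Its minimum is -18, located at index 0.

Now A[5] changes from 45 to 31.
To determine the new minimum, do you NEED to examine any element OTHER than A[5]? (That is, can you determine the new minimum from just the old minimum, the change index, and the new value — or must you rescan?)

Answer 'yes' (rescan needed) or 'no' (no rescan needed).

Old min = -18 at index 0
Change at index 5: 45 -> 31
Index 5 was NOT the min. New min = min(-18, 31). No rescan of other elements needed.
Needs rescan: no

Answer: no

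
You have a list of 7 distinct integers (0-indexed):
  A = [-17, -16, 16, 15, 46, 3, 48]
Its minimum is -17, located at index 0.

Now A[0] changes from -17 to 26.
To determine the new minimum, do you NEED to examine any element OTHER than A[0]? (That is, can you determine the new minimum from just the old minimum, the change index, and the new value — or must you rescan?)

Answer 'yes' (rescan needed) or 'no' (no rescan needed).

Answer: yes

Derivation:
Old min = -17 at index 0
Change at index 0: -17 -> 26
Index 0 WAS the min and new value 26 > old min -17. Must rescan other elements to find the new min.
Needs rescan: yes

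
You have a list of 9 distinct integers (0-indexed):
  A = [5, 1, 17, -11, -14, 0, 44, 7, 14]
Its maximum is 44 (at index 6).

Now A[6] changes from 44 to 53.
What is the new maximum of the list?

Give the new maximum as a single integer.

Old max = 44 (at index 6)
Change: A[6] 44 -> 53
Changed element WAS the max -> may need rescan.
  Max of remaining elements: 17
  New max = max(53, 17) = 53

Answer: 53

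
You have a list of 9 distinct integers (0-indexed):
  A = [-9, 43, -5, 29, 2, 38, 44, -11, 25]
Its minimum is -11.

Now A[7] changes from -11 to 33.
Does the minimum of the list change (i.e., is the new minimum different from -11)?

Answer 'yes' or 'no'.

Answer: yes

Derivation:
Old min = -11
Change: A[7] -11 -> 33
Changed element was the min; new min must be rechecked.
New min = -9; changed? yes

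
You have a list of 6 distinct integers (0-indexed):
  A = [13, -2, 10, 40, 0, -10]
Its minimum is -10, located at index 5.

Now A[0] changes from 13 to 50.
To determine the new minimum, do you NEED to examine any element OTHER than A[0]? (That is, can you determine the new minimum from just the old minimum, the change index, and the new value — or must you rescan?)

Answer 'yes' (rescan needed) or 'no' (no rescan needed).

Old min = -10 at index 5
Change at index 0: 13 -> 50
Index 0 was NOT the min. New min = min(-10, 50). No rescan of other elements needed.
Needs rescan: no

Answer: no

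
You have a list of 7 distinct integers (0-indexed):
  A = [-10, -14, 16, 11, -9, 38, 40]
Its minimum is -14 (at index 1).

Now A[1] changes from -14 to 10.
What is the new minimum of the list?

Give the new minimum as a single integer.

Old min = -14 (at index 1)
Change: A[1] -14 -> 10
Changed element WAS the min. Need to check: is 10 still <= all others?
  Min of remaining elements: -10
  New min = min(10, -10) = -10

Answer: -10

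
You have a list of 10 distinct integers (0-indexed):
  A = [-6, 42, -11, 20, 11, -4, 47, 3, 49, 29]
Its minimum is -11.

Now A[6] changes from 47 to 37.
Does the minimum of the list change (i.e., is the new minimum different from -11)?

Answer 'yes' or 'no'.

Old min = -11
Change: A[6] 47 -> 37
Changed element was NOT the min; min changes only if 37 < -11.
New min = -11; changed? no

Answer: no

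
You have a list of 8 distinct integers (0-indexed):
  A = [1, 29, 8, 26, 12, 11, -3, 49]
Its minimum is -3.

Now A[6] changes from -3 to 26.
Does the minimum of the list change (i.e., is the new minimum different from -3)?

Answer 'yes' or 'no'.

Answer: yes

Derivation:
Old min = -3
Change: A[6] -3 -> 26
Changed element was the min; new min must be rechecked.
New min = 1; changed? yes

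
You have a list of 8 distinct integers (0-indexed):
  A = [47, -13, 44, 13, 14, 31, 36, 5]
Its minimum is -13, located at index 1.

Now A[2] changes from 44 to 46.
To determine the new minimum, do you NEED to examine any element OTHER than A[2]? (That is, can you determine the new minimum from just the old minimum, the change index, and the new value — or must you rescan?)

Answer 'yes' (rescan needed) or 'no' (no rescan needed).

Old min = -13 at index 1
Change at index 2: 44 -> 46
Index 2 was NOT the min. New min = min(-13, 46). No rescan of other elements needed.
Needs rescan: no

Answer: no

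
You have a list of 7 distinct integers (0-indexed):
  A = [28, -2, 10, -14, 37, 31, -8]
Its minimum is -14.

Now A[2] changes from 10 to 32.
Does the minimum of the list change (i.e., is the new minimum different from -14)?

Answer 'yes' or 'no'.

Old min = -14
Change: A[2] 10 -> 32
Changed element was NOT the min; min changes only if 32 < -14.
New min = -14; changed? no

Answer: no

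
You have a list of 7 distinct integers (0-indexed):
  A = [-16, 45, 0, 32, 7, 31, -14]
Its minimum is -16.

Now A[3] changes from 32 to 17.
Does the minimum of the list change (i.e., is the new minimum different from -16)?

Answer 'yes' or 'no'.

Answer: no

Derivation:
Old min = -16
Change: A[3] 32 -> 17
Changed element was NOT the min; min changes only if 17 < -16.
New min = -16; changed? no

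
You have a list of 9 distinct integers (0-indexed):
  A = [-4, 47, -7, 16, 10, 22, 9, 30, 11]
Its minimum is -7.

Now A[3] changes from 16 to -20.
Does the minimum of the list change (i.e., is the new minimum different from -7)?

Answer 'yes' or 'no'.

Old min = -7
Change: A[3] 16 -> -20
Changed element was NOT the min; min changes only if -20 < -7.
New min = -20; changed? yes

Answer: yes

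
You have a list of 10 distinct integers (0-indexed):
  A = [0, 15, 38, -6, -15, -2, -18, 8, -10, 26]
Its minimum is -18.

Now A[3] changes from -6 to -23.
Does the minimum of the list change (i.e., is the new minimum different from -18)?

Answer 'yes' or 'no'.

Old min = -18
Change: A[3] -6 -> -23
Changed element was NOT the min; min changes only if -23 < -18.
New min = -23; changed? yes

Answer: yes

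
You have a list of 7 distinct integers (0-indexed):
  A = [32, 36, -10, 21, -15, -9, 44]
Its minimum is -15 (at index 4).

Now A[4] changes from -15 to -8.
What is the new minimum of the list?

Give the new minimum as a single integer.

Old min = -15 (at index 4)
Change: A[4] -15 -> -8
Changed element WAS the min. Need to check: is -8 still <= all others?
  Min of remaining elements: -10
  New min = min(-8, -10) = -10

Answer: -10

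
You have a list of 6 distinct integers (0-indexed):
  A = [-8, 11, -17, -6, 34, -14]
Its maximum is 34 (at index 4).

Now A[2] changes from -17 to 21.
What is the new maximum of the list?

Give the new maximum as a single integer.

Old max = 34 (at index 4)
Change: A[2] -17 -> 21
Changed element was NOT the old max.
  New max = max(old_max, new_val) = max(34, 21) = 34

Answer: 34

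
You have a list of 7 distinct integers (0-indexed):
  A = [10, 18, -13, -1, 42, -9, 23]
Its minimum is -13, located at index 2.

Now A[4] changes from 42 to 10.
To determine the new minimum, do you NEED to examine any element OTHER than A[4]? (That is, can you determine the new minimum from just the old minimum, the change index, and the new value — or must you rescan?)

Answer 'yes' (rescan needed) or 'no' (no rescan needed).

Answer: no

Derivation:
Old min = -13 at index 2
Change at index 4: 42 -> 10
Index 4 was NOT the min. New min = min(-13, 10). No rescan of other elements needed.
Needs rescan: no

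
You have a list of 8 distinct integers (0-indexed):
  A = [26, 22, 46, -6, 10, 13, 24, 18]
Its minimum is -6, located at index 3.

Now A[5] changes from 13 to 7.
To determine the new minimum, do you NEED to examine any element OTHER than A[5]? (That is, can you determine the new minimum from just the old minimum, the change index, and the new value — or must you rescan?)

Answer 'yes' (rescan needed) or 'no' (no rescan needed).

Answer: no

Derivation:
Old min = -6 at index 3
Change at index 5: 13 -> 7
Index 5 was NOT the min. New min = min(-6, 7). No rescan of other elements needed.
Needs rescan: no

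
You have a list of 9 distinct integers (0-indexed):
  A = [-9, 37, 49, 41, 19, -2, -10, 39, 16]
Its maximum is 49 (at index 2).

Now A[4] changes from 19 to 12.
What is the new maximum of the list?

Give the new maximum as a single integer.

Old max = 49 (at index 2)
Change: A[4] 19 -> 12
Changed element was NOT the old max.
  New max = max(old_max, new_val) = max(49, 12) = 49

Answer: 49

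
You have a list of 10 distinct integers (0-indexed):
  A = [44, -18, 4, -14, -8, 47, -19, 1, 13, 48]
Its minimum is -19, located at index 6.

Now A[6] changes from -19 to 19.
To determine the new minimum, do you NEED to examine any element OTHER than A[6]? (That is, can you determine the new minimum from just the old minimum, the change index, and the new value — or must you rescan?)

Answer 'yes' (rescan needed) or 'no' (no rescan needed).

Answer: yes

Derivation:
Old min = -19 at index 6
Change at index 6: -19 -> 19
Index 6 WAS the min and new value 19 > old min -19. Must rescan other elements to find the new min.
Needs rescan: yes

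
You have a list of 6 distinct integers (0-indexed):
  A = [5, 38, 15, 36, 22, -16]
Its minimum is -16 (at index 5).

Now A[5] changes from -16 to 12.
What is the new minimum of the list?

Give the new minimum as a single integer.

Answer: 5

Derivation:
Old min = -16 (at index 5)
Change: A[5] -16 -> 12
Changed element WAS the min. Need to check: is 12 still <= all others?
  Min of remaining elements: 5
  New min = min(12, 5) = 5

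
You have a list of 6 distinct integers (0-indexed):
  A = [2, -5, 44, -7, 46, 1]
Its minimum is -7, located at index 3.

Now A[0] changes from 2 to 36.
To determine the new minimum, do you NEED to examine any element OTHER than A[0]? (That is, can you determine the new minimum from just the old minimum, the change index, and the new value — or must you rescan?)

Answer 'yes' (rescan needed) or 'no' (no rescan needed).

Answer: no

Derivation:
Old min = -7 at index 3
Change at index 0: 2 -> 36
Index 0 was NOT the min. New min = min(-7, 36). No rescan of other elements needed.
Needs rescan: no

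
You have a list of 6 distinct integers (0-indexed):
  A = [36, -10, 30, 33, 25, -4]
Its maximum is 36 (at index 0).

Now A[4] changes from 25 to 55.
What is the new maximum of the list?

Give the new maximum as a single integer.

Old max = 36 (at index 0)
Change: A[4] 25 -> 55
Changed element was NOT the old max.
  New max = max(old_max, new_val) = max(36, 55) = 55

Answer: 55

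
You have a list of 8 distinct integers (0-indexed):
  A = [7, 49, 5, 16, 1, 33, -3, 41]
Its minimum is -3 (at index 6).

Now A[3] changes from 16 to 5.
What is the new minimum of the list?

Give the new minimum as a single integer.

Answer: -3

Derivation:
Old min = -3 (at index 6)
Change: A[3] 16 -> 5
Changed element was NOT the old min.
  New min = min(old_min, new_val) = min(-3, 5) = -3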